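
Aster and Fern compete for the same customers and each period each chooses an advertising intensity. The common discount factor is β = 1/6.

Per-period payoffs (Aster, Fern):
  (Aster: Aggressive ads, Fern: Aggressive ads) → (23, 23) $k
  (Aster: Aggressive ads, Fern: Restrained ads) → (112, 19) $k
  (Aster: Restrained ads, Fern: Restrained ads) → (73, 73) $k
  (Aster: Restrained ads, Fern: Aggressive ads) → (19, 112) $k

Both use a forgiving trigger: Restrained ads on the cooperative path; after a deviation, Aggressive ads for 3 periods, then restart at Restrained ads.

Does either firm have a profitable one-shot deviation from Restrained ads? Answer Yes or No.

Yes

IC: β+…+β^3 ≥ (112−73)/(73−23) = 39/50.
At β = 1/6: partial sum = 0.1991 < 0.7800. Cooperation not sustainable.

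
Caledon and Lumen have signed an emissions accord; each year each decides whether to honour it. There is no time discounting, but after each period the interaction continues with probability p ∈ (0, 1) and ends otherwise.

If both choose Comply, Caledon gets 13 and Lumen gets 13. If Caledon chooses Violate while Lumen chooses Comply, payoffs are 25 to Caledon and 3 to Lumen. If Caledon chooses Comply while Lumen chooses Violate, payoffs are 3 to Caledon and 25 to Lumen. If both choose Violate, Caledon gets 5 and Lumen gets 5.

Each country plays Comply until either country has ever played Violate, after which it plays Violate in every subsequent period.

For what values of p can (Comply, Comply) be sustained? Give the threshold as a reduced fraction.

Expected cooperation value is 13 + p·13 + p²·13 + … = 13/(1−p); deviation gives 25 + p·5/(1−p).
13 ≥ 25(1−p) + 5p ⇒ 20p ≥ 12 ⇒ p ≥ 12/20 = 3/5.

3/5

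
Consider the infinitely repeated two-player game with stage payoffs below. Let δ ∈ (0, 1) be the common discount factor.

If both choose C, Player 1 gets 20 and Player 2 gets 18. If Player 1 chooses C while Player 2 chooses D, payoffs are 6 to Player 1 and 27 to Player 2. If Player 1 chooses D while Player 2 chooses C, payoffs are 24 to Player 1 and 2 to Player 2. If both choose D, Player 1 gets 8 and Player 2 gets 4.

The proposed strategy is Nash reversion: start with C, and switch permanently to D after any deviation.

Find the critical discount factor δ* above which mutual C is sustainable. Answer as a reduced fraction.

For Player 1: deviation gain 24−20 = 4, per-period punishment loss 20−8 = 12. IC gives δ ≥ 4/16 = 1/4.
For Player 2: gain 9, loss 14 per period, so δ ≥ 9/23.
The tighter constraint is Player 2's, so cooperation needs δ ≥ 9/23.

9/23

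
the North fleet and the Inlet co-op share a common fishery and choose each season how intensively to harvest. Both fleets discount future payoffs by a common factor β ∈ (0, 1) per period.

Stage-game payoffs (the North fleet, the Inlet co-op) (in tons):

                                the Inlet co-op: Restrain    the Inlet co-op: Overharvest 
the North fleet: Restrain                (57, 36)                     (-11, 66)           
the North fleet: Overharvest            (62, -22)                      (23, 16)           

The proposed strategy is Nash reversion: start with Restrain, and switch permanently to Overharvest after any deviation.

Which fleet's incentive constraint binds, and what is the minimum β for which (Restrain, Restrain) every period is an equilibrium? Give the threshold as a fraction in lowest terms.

the Inlet co-op; β ≥ 3/5

the North fleet: cooperation gives 57 each period; deviation gives 62 once then 23 forever.
  57/(1−β) ≥ 62 + 23β/(1−β) ⇒ β ≥ 5/39.
the Inlet co-op: cooperation gives 36 each period; deviation gives 66 once then 16 forever.
  β ≥ 30/50 = 3/5.
Both must hold, so the binding constraint is the Inlet co-op's: β ≥ 3/5.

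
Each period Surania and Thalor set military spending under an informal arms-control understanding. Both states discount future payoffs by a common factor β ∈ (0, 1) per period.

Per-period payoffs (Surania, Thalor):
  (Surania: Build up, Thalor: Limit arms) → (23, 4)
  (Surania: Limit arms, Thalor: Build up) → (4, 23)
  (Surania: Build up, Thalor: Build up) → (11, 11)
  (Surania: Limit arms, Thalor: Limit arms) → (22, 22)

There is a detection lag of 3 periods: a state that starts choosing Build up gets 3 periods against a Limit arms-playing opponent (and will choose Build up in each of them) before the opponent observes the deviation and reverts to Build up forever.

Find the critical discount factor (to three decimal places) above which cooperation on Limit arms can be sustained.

0.437

The best deviation is to choose Build up for all 3 undetected periods, earning 23 each, then 11 forever once detected.
Deviation value: 23(1−β^3)/(1−β) + 11β^3/(1−β); cooperation value: 22/(1−β).
IC: 22 ≥ 23(1−β^3) + 11β^3 = 23 − 12β^3.
So β^3 ≥ 1/12, giving β ≥ (1/12)^(1/3) ≈ 0.437.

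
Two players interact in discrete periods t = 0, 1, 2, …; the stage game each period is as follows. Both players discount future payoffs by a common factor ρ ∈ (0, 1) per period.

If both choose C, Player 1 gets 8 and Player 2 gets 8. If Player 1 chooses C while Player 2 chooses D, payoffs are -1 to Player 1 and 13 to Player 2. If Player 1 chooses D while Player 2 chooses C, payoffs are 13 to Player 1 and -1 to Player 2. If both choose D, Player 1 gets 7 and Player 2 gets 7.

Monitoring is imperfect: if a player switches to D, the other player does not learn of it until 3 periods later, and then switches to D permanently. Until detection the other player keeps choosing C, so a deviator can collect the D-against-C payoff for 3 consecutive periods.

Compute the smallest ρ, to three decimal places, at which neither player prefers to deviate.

A deviator earns 13 for 3 periods, then 7 forever; cooperating earns 8 forever. Multiplying the IC by (1−ρ):
8 ≥ 13(1−ρ^3) + 7ρ^3, so 6·ρ^3 ≥ 5 and ρ^3 ≥ 5/6.
ρ ≥ (5/6)^(1/3) ≈ 0.941.

0.941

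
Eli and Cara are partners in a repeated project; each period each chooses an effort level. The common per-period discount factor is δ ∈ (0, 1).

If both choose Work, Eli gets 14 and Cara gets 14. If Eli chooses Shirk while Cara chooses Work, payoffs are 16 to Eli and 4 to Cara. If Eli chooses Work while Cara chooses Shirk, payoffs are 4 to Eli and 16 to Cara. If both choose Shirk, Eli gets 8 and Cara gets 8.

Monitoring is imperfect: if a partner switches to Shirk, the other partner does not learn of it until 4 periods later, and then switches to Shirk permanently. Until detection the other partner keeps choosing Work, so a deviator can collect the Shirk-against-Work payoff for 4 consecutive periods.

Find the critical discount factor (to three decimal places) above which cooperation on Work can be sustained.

The best deviation is to choose Shirk for all 4 undetected periods, earning 16 each, then 8 forever once detected.
Deviation value: 16(1−δ^4)/(1−δ) + 8δ^4/(1−δ); cooperation value: 14/(1−δ).
IC: 14 ≥ 16(1−δ^4) + 8δ^4 = 16 − 8δ^4.
So δ^4 ≥ 2/8 = 1/4, giving δ ≥ (1/4)^(1/4) ≈ 0.707.

0.707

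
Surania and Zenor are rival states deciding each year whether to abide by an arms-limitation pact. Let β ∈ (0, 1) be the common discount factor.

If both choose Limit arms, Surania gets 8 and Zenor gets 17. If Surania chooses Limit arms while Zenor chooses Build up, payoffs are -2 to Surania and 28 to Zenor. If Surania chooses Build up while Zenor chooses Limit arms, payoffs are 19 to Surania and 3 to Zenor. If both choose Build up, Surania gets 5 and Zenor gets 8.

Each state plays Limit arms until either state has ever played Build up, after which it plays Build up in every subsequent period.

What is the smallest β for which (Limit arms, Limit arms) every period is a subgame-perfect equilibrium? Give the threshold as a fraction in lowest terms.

11/14

For Surania: deviation gain 19−8 = 11, per-period punishment loss 8−5 = 3. IC gives β ≥ 11/14.
For Zenor: gain 11, loss 9 per period, so β ≥ 11/20.
The tighter constraint is Surania's, so cooperation needs β ≥ 11/14.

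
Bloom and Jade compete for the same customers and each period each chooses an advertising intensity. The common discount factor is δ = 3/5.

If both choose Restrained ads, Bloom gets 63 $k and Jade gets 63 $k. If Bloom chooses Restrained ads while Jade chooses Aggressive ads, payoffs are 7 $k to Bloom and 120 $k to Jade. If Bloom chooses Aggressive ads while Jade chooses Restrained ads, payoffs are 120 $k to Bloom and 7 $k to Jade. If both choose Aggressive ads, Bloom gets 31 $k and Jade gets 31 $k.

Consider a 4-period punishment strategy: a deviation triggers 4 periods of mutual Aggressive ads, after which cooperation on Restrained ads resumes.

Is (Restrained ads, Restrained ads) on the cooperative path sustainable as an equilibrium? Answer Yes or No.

No

IC: δ+…+δ^4 ≥ (120−63)/(63−31) = 57/32.
At δ = 3/5: partial sum = 1.3056 < 1.7812. Cooperation not sustainable.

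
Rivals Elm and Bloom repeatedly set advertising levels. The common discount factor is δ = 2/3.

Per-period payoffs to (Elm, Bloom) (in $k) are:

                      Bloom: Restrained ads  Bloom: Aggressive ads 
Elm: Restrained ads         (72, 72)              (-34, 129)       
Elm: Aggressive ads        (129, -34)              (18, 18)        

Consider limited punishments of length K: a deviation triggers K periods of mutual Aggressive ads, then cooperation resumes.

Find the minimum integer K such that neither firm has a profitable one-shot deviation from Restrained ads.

2

No profitable deviation requires (72−18)(δ+…+δ^K) ≥ 129−72, i.e. δ+…+δ^K ≥ 19/18 ≈ 1.0556.
With δ = 2/3, the partial sums are K=1: 0.6667, K=2: 1.1111.
K = 2 is the first length at which the sum reaches 1.0556.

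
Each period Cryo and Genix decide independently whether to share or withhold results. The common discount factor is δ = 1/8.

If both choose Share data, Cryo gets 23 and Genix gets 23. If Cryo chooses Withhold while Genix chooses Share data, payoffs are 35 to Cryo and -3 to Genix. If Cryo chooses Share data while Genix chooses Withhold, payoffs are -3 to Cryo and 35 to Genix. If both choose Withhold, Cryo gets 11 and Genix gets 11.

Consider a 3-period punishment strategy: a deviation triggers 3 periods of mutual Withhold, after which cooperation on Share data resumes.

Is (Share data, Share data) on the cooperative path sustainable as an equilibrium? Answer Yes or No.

No

A one-shot deviation gives 35 now, then 11 for 3 periods, then back to 23.
Gain from deviating: (35−23) today; loss: (23−11) in each of the next 3 periods.
No-deviation condition: (23−11)(δ+…+δ^3) ≥ 35−23, i.e. δ+…+δ^3 ≥ 1.
At δ = 1/8: δ+…+δ^3 = 0.1426 < 1.0000.
So cooperation is not sustainable.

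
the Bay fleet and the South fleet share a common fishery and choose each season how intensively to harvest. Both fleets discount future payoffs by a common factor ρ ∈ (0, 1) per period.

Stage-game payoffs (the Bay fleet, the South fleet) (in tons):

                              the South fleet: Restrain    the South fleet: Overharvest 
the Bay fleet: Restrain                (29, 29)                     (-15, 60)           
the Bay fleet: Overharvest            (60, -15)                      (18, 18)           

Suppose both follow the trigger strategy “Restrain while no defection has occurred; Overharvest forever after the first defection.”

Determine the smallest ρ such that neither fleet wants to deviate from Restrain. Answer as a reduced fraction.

One-period gain from deviating is 60 − 29 = 31. The loss is 29 − 18 = 11 in every subsequent period, with present value 11·ρ/(1−ρ).
Deviation is unprofitable when 11·ρ/(1−ρ) ≥ 31, i.e. ρ/(1−ρ) ≥ 31/11.
Equivalently ρ ≥ 31/(31+11) = 31/42.

31/42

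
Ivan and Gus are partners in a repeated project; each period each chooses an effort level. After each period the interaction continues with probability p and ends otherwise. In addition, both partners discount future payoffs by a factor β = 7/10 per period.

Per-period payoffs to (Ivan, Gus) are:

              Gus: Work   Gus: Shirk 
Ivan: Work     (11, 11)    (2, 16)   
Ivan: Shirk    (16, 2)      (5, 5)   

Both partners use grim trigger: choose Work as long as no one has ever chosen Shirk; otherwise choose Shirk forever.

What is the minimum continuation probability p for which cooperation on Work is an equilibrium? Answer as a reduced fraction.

50/77

With continuation probability p and discount β, the effective per-period discount factor is βp.
Grim-trigger IC: βp ≥ (16−11)/(16−5) = 5/11.
So p ≥ (5/11)/(7/10) = 50/77.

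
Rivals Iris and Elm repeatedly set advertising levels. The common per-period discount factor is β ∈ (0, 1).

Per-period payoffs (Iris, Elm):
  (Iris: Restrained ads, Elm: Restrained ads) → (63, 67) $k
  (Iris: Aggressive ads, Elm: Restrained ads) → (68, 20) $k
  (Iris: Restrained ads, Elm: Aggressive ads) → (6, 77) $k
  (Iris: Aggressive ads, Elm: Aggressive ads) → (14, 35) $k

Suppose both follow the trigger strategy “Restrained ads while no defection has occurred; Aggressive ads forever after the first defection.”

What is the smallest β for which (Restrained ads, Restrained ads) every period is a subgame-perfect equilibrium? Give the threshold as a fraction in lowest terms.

5/21

Iris: cooperation gives 63 each period; deviation gives 68 once then 14 forever.
  63/(1−β) ≥ 68 + 14β/(1−β) ⇒ β ≥ 5/54.
Elm: cooperation gives 67 each period; deviation gives 77 once then 35 forever.
  β ≥ 10/42 = 5/21.
Both must hold, so the binding constraint is Elm's: β ≥ 5/21.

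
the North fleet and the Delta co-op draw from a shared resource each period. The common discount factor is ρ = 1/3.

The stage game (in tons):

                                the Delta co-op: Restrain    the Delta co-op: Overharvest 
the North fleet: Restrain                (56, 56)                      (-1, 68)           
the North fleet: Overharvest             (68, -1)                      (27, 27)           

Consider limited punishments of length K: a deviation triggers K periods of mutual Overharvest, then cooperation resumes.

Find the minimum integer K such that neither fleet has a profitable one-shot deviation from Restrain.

Need Σ_{k=1}^{K} ρ^k ≥ (68−56)/(56−27) = 0.4138 at ρ = 1/3.
At K = 1 the sum is 0.3333 < 0.4138; at K = 2 it is 0.4444 ≥ 0.4138.
So the minimum punishment length is K = 2.

2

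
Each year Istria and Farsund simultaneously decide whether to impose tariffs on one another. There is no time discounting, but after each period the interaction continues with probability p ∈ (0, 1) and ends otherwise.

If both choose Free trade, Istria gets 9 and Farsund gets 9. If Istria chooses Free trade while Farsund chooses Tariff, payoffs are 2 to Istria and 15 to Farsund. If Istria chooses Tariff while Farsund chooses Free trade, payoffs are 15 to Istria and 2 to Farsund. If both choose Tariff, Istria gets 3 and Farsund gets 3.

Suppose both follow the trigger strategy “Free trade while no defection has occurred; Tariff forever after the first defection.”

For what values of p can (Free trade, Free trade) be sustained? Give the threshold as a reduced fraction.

1/2

With no time discounting, the continuation probability p plays the role of the discount factor.
Grim-trigger IC: 9/(1−p) ≥ 15 + 3p/(1−p) ⇒ p ≥ (15−9)/(15−3) = 1/2.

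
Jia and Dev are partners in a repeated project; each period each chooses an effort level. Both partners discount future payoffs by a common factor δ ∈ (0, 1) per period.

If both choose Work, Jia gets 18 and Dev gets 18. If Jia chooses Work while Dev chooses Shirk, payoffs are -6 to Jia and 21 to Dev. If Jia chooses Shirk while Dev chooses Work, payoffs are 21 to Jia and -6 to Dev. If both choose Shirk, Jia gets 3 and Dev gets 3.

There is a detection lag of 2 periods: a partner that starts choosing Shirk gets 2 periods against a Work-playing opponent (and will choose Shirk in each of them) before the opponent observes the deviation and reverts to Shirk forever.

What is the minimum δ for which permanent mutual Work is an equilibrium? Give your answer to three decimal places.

0.408

The best deviation is to choose Shirk for all 2 undetected periods, earning 21 each, then 3 forever once detected.
Deviation value: 21(1−δ^2)/(1−δ) + 3δ^2/(1−δ); cooperation value: 18/(1−δ).
IC: 18 ≥ 21(1−δ^2) + 3δ^2 = 21 − 18δ^2.
So δ^2 ≥ 3/18 = 1/6, giving δ ≥ (1/6)^(1/2) ≈ 0.408.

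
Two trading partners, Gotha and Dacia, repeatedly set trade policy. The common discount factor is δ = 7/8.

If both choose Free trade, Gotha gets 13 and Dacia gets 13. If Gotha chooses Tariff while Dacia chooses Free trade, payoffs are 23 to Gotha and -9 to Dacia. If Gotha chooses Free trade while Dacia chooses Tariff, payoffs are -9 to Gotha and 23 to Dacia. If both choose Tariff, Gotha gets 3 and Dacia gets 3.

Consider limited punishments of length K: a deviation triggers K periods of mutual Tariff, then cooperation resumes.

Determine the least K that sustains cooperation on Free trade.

2

Need Σ_{k=1}^{K} δ^k ≥ (23−13)/(13−3) = 1.0000 at δ = 7/8.
At K = 1 the sum is 0.8750 < 1.0000; at K = 2 it is 1.6406 ≥ 1.0000.
So the minimum punishment length is K = 2.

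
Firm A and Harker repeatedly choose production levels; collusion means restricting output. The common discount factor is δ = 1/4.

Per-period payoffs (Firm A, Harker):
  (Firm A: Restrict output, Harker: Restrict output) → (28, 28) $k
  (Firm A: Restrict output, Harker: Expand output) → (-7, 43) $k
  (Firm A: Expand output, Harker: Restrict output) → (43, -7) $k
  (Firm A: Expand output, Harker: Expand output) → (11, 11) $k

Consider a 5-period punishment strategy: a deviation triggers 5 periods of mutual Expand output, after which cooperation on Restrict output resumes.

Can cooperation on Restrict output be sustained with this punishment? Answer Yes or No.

IC: δ+…+δ^5 ≥ (43−28)/(28−11) = 15/17.
At δ = 1/4: partial sum = 0.3330 < 0.8824. Cooperation not sustainable.

No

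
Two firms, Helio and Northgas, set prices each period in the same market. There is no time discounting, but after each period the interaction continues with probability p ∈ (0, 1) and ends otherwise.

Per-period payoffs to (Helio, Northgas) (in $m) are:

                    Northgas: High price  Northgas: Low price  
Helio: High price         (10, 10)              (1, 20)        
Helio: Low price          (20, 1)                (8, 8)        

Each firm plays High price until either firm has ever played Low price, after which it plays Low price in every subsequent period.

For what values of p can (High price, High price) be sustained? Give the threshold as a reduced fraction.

Expected cooperation value is 10 + p·10 + p²·10 + … = 10/(1−p); deviation gives 20 + p·8/(1−p).
10 ≥ 20(1−p) + 8p ⇒ 12p ≥ 10 ⇒ p ≥ 10/12 = 5/6.

5/6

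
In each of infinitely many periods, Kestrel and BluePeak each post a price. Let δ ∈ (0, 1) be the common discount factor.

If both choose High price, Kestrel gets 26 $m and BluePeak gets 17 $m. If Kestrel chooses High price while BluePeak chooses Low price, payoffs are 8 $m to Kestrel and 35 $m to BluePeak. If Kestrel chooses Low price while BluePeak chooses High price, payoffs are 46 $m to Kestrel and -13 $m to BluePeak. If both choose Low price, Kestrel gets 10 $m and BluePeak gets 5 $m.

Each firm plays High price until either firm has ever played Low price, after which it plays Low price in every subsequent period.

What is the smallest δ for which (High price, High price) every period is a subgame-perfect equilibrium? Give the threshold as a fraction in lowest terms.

3/5

Kestrel's threshold: (46−26)/(46−10) = 5/9.
BluePeak's threshold: (35−17)/(35−5) = 3/5.
5/9 < 3/5, so BluePeak binds and δ* = 3/5.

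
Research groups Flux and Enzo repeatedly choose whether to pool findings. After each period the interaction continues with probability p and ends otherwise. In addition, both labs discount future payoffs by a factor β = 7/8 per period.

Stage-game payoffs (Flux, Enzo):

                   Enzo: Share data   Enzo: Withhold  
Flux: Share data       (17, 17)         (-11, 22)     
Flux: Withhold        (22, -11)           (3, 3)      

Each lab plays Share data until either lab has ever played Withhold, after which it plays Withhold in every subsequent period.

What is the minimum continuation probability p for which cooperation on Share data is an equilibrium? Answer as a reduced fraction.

Expected continuation weight on next period's payoff is β·p = 7/8·p, which plays the role of the discount factor.
Cooperation requires 7/8·p ≥ (22−17)/(22−3) = 5/19, hence p ≥ 40/133.

40/133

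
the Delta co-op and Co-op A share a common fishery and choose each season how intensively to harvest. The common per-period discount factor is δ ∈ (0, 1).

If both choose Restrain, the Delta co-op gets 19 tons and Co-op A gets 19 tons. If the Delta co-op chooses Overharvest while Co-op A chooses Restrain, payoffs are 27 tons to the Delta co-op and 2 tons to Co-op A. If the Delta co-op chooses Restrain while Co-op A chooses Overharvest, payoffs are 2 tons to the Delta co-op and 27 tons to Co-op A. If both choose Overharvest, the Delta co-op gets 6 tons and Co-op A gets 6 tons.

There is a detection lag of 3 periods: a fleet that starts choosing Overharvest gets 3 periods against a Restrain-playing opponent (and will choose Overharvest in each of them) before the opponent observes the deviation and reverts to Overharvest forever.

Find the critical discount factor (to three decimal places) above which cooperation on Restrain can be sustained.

0.725

A deviator earns 27 for 3 periods, then 6 forever; cooperating earns 19 forever. Multiplying the IC by (1−δ):
19 ≥ 27(1−δ^3) + 6δ^3, so 21·δ^3 ≥ 8 and δ^3 ≥ 8/21.
δ ≥ (8/21)^(1/3) ≈ 0.725.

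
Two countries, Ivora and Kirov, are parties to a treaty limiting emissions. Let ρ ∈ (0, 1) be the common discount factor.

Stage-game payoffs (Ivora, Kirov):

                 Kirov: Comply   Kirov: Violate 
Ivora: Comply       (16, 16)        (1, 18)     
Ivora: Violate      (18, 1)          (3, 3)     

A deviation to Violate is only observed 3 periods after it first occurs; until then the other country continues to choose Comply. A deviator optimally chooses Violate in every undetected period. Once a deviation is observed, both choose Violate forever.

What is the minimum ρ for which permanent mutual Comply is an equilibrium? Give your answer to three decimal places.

0.511

Deviating for the 3 undetected periods gains 18−16 = 2 per period over cooperation, then loses 16−3 = 13 per period forever once punishment starts.
Gain: 2(1 + ρ + … + ρ^2); loss: 13·ρ^3/(1−ρ).
No profitable deviation ⇔ 2(1−ρ^3) ≤ 13·ρ^3, i.e. ρ^3 ≥ 2/(2+13) = 2/15.
Hence ρ ≥ (2/15)^(1/3) ≈ 0.511.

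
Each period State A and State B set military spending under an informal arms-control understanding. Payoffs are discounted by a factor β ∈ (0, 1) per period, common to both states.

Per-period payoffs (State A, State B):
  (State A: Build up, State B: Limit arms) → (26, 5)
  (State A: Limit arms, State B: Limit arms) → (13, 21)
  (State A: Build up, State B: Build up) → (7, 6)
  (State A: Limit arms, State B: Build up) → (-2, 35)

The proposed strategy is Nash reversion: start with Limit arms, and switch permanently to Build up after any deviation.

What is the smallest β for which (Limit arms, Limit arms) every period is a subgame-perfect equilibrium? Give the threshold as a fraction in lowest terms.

13/19

State A: cooperation gives 13 each period; deviation gives 26 once then 7 forever.
  13/(1−β) ≥ 26 + 7β/(1−β) ⇒ β ≥ 13/19.
State B: cooperation gives 21 each period; deviation gives 35 once then 6 forever.
  β ≥ 14/29.
Both must hold, so the binding constraint is State A's: β ≥ 13/19.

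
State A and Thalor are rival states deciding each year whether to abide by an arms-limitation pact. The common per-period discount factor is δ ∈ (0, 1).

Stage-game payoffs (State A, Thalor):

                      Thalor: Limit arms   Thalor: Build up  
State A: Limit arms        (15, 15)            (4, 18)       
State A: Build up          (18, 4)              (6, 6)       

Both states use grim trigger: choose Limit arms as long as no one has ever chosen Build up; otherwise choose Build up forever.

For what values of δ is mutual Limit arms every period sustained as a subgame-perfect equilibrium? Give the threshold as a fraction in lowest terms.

15/(1−δ) ≥ 18 + 6δ/(1−δ)
15 ≥ 18 − 12δ
δ ≥ 3/12 = 1/4.

1/4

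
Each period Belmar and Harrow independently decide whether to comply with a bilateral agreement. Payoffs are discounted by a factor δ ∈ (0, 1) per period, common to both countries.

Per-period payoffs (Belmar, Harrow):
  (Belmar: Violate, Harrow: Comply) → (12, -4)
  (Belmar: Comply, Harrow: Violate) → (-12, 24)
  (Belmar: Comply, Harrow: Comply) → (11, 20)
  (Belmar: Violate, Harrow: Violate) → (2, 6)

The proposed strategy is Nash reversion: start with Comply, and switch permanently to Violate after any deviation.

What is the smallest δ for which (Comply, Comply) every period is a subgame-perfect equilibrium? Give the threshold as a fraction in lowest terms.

2/9

Belmar's threshold: (12−11)/(12−2) = 1/10.
Harrow's threshold: (24−20)/(24−6) = 2/9.
1/10 < 2/9, so Harrow binds and δ* = 2/9.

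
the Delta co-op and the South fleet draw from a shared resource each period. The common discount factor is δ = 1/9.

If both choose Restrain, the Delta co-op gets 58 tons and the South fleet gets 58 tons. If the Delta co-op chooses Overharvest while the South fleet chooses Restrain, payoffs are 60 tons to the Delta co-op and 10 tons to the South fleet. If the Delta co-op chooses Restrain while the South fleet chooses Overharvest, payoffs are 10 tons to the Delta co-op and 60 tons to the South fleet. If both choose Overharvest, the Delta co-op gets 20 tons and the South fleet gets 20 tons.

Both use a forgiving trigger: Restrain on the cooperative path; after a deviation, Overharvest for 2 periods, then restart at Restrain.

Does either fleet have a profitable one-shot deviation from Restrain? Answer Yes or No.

No

A one-shot deviation gives 60 now, then 20 for 2 periods, then back to 58.
Gain from deviating: (60−58) today; loss: (58−20) in each of the next 2 periods.
No-deviation condition: (58−20)(δ+…+δ^2) ≥ 60−58, i.e. δ+…+δ^2 ≥ 1/19.
At δ = 1/9: δ+…+δ^2 = 0.1235 ≥ 0.0526.
So cooperation is sustainable.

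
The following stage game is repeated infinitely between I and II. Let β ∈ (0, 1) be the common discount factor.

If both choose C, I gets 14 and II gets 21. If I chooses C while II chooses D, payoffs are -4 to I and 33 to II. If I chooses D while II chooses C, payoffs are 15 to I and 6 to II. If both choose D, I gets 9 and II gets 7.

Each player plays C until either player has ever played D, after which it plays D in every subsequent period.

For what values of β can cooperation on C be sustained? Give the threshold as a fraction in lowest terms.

6/13

I's threshold: (15−14)/(15−9) = 1/6.
II's threshold: (33−21)/(33−7) = 6/13.
1/6 < 6/13, so II binds and β* = 6/13.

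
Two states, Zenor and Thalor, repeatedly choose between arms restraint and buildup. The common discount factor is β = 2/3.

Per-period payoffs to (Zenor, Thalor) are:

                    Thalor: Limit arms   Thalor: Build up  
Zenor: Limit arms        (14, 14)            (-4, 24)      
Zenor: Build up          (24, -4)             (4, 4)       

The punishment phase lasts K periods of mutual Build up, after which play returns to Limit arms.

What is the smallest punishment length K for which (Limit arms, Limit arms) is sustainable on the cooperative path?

Need Σ_{k=1}^{K} β^k ≥ (24−14)/(14−4) = 1.0000 at β = 2/3.
At K = 1 the sum is 0.6667 < 1.0000; at K = 2 it is 1.1111 ≥ 1.0000.
So the minimum punishment length is K = 2.

2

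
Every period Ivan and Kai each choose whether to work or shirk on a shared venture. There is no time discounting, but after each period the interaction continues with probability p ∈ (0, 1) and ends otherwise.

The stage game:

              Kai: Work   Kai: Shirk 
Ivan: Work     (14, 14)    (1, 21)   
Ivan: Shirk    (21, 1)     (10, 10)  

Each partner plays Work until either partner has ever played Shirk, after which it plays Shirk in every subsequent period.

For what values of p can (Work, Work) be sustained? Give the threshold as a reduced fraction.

With no time discounting, the continuation probability p plays the role of the discount factor.
Grim-trigger IC: 14/(1−p) ≥ 21 + 10p/(1−p) ⇒ p ≥ (21−14)/(21−10) = 7/11.

7/11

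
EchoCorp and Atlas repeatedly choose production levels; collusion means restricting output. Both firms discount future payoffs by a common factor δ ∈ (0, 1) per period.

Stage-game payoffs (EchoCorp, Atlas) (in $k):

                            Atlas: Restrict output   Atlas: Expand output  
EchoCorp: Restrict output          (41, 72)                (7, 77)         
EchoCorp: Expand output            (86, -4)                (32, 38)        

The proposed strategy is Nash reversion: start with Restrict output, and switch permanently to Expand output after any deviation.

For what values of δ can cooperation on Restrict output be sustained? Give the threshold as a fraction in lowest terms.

5/6

EchoCorp: cooperation gives 41 each period; deviation gives 86 once then 32 forever.
  41/(1−δ) ≥ 86 + 32δ/(1−δ) ⇒ δ ≥ 45/54 = 5/6.
Atlas: cooperation gives 72 each period; deviation gives 77 once then 38 forever.
  δ ≥ 5/39.
Both must hold, so the binding constraint is EchoCorp's: δ ≥ 5/6.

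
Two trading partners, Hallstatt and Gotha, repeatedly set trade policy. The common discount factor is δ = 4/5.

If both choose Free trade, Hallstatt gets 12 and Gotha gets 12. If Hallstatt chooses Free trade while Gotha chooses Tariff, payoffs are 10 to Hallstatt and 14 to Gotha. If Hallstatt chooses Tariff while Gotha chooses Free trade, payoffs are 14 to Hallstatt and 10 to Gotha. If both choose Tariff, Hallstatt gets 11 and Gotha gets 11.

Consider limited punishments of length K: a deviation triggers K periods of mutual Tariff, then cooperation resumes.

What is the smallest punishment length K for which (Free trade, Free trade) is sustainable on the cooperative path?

IC: δ(1−δ^K)/(1−δ) ≥ (14−12)/(12−11) = 2.
With δ = 4/5: need 1 − δ^K ≥ 2·(1−4/5)/(4/5), i.e. δ^K ≤ 0.5000.
Since (4/5)^3 = 0.5120 and (4/5)^4 = 0.4096, the smallest such K is 4.

4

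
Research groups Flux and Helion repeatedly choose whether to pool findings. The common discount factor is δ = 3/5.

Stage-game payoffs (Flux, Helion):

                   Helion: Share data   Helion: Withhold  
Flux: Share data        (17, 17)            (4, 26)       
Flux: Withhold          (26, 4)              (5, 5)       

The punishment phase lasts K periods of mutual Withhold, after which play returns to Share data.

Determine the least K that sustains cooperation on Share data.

2

No profitable deviation requires (17−5)(δ+…+δ^K) ≥ 26−17, i.e. δ+…+δ^K ≥ 3/4 ≈ 0.7500.
With δ = 3/5, the partial sums are K=1: 0.6000, K=2: 0.9600.
K = 2 is the first length at which the sum reaches 0.7500.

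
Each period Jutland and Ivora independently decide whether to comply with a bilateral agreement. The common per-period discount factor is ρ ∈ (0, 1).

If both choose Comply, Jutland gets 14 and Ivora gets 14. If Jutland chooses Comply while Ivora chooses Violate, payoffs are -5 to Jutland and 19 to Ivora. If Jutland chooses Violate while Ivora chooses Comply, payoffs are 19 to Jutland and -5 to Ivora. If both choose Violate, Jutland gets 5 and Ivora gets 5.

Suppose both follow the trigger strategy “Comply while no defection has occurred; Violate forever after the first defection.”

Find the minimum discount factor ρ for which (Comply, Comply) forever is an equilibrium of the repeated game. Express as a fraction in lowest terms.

One-period gain from deviating is 19 − 14 = 5. The loss is 14 − 5 = 9 in every subsequent period, with present value 9·ρ/(1−ρ).
Deviation is unprofitable when 9·ρ/(1−ρ) ≥ 5, i.e. ρ/(1−ρ) ≥ 5/9.
Equivalently ρ ≥ 5/(5+9) = 5/14.

5/14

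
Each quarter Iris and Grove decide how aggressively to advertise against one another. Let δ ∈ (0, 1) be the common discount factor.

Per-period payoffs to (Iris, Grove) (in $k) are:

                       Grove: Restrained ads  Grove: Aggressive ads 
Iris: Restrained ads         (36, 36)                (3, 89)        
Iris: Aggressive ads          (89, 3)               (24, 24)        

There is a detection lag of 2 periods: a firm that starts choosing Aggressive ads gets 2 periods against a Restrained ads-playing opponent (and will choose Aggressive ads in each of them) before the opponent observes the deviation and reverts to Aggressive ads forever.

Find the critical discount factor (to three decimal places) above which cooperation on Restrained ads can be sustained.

0.903

The best deviation is to choose Aggressive ads for all 2 undetected periods, earning 89 each, then 24 forever once detected.
Deviation value: 89(1−δ^2)/(1−δ) + 24δ^2/(1−δ); cooperation value: 36/(1−δ).
IC: 36 ≥ 89(1−δ^2) + 24δ^2 = 89 − 65δ^2.
So δ^2 ≥ 53/65, giving δ ≥ (53/65)^(1/2) ≈ 0.903.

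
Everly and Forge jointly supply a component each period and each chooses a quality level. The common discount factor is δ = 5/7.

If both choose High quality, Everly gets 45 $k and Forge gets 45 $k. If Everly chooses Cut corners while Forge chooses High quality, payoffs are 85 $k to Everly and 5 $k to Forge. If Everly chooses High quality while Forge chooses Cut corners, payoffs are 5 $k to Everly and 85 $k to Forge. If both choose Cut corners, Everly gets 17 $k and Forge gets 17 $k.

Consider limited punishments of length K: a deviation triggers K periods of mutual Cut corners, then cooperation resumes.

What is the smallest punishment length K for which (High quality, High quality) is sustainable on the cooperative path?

IC: δ(1−δ^K)/(1−δ) ≥ (85−45)/(45−17) = 10/7.
With δ = 5/7: need 1 − δ^K ≥ 10/7·(1−5/7)/(5/7), i.e. δ^K ≤ 0.4286.
Since (5/7)^2 = 0.5102 and (5/7)^3 = 0.3644, the smallest such K is 3.

3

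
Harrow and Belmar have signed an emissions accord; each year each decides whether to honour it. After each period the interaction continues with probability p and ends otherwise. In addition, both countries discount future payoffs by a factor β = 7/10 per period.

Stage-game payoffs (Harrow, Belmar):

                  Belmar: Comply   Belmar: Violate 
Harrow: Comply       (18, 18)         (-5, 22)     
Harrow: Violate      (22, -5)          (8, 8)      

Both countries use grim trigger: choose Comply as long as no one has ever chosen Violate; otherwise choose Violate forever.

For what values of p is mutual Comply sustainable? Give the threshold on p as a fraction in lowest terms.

Expected continuation weight on next period's payoff is β·p = 7/10·p, which plays the role of the discount factor.
Cooperation requires 7/10·p ≥ (22−18)/(22−8) = 2/7, hence p ≥ 20/49.

20/49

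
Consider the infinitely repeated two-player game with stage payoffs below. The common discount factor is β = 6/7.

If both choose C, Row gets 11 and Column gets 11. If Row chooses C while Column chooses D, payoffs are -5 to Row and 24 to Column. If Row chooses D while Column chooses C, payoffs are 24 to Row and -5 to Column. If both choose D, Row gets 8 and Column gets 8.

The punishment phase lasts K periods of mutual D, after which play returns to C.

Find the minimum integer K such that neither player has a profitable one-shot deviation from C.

Need Σ_{k=1}^{K} β^k ≥ (24−11)/(11−8) = 4.3333 at β = 6/7.
At K = 8 the sum is 4.2519 < 4.3333; at K = 9 it is 4.5016 ≥ 4.3333.
So the minimum punishment length is K = 9.

9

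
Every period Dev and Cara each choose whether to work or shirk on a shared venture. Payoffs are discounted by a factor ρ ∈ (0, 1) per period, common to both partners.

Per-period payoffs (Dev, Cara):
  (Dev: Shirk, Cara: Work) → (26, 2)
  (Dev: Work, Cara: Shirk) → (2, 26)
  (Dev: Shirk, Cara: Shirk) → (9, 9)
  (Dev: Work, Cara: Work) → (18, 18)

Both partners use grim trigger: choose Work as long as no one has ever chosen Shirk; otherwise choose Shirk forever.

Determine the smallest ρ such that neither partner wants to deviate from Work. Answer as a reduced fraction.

18/(1−ρ) ≥ 26 + 9ρ/(1−ρ)
18 ≥ 26 − 17ρ
ρ ≥ 8/17.

8/17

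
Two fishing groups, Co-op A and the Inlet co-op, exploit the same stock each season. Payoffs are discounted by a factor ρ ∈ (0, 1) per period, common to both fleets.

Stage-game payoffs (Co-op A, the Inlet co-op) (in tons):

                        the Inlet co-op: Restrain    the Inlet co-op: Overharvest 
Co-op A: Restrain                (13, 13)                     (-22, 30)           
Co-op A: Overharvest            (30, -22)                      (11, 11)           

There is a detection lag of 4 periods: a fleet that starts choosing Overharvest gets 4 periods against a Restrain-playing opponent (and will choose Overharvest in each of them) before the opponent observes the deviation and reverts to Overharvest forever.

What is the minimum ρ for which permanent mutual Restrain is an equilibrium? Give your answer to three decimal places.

0.973

The best deviation is to choose Overharvest for all 4 undetected periods, earning 30 each, then 11 forever once detected.
Deviation value: 30(1−ρ^4)/(1−ρ) + 11ρ^4/(1−ρ); cooperation value: 13/(1−ρ).
IC: 13 ≥ 30(1−ρ^4) + 11ρ^4 = 30 − 19ρ^4.
So ρ^4 ≥ 17/19, giving ρ ≥ (17/19)^(1/4) ≈ 0.973.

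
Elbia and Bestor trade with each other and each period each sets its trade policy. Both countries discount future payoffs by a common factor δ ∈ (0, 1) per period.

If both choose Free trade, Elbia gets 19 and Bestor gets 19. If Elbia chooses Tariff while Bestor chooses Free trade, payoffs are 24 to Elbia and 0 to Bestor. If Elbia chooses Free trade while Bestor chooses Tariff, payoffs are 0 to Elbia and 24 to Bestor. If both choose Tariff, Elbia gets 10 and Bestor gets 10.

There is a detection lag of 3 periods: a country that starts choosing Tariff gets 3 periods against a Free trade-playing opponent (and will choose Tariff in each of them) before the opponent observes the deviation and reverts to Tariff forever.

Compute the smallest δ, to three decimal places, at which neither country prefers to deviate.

0.709

The best deviation is to choose Tariff for all 3 undetected periods, earning 24 each, then 10 forever once detected.
Deviation value: 24(1−δ^3)/(1−δ) + 10δ^3/(1−δ); cooperation value: 19/(1−δ).
IC: 19 ≥ 24(1−δ^3) + 10δ^3 = 24 − 14δ^3.
So δ^3 ≥ 5/14, giving δ ≥ (5/14)^(1/3) ≈ 0.709.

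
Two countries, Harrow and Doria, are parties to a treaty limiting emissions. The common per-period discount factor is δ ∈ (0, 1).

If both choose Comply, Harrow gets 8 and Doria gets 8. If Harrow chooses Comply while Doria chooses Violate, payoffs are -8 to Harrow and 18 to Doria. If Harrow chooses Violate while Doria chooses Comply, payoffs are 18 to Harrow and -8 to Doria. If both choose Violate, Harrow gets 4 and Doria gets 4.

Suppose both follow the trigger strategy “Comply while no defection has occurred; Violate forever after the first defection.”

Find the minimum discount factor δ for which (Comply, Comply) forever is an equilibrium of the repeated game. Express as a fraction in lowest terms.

Cooperation forever yields 8 each period: 8/(1−δ).
Deviating yields 18 once, then 4 forever: 18 + 4δ/(1−δ).
No profitable deviation requires 8/(1−δ) ≥ 18 + 4δ/(1−δ).
Multiplying by (1−δ): 8 ≥ 18(1−δ) + 4δ = 18 − 14δ.
So 14δ ≥ 10, i.e. δ ≥ 10/14 = 5/7.

5/7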